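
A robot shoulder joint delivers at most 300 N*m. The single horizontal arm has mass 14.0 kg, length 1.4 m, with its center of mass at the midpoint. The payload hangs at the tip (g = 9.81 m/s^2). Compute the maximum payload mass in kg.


tau_arm = m_arm*g*(L/2) = 14.0*9.81*1.4/2 = 96.1380 N*m
tau_payload = tau_max - tau_arm = 300 - 96.1380 = 203.8620
m_payload = tau_payload / (g*L) = 203.8620 / (9.81*1.4) = 14.8436

14.8436 kg


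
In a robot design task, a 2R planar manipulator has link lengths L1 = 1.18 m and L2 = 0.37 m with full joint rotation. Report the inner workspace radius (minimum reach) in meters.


r_min = |L1 - L2| = |1.18 - 0.37| = 0.8100

0.8100 m


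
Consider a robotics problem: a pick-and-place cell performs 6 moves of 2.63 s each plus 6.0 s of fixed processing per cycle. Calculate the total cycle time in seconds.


T = 6*2.63 + 6.0 = 21.7800

21.7800 s


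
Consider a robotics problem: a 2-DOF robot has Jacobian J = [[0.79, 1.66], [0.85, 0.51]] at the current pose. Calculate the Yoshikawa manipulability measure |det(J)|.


det(J) = 0.79*0.51 - (1.66)*(0.85) = -1.0081
|det(J)| = 1.0081

1.0081


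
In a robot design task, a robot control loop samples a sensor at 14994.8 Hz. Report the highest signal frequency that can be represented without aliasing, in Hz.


f_max = f_s/2 = 14994.8/2 = 7497.4000

7497.4000 Hz


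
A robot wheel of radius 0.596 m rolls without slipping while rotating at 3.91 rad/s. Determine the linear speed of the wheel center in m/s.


v = omega * r = 3.91 * 0.596 = 2.3304

2.3304 m/s


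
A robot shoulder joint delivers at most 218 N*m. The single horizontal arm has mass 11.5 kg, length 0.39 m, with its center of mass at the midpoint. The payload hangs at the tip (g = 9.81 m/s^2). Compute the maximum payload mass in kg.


tau_arm = m_arm*g*(L/2) = 11.5*9.81*0.39/2 = 21.9989 N*m
tau_payload = tau_max - tau_arm = 218 - 21.9989 = 196.0011
m_payload = tau_payload / (g*L) = 196.0011 / (9.81*0.39) = 51.2301

51.2301 kg


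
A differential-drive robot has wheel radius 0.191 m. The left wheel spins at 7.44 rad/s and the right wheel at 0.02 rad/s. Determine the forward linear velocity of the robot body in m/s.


v = r*(wR + wL)/2 = 0.191*(0.02 + 7.44)/2 = 0.7124

0.7124 m/s


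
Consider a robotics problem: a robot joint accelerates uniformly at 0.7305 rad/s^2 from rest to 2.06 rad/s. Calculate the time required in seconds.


t = delta_omega / alpha = 2.06 / 0.7305 = 2.8200

2.8200 s


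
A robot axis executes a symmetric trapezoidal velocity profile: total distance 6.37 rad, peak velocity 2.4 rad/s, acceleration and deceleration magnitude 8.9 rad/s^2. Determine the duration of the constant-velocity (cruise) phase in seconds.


t_acc = v/a = 0.269663 s, d_acc = v^2/(2a) = 0.323596 rad each
d_cruise = 6.37 - 2*0.323596 = 5.722808 rad
t_cruise = d_cruise/v = 5.722808/2.4 = 2.3845

2.3845 s


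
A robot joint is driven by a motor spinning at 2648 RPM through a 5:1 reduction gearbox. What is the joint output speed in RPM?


omega_joint = omega_motor / N = 2648 / 5 = 529.6000

529.6000 RPM


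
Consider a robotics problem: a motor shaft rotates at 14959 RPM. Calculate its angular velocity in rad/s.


omega = 14959 * 2*pi/60 = 1566.5028

1566.5028 rad/s


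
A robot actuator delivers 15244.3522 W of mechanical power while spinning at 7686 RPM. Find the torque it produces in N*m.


omega = 7686 * 2*pi/60 = 804.876038 rad/s
tau = P / omega = 15244.3522 / 804.876038 = 18.9400

18.9400 N*m


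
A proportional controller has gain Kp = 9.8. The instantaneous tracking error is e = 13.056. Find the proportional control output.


u_P = Kp * e = 9.8 * 13.056 = 127.9488

127.9488


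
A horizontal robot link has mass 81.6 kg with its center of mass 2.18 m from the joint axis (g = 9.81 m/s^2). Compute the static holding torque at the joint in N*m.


tau = m*g*L = 81.6 * 9.81 * 2.18 = 1745.0813

1745.0813 N*m


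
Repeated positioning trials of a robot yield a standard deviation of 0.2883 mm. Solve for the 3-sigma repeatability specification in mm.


repeatability = 3*sigma = 3*0.2883 = 0.8649

0.8649 mm


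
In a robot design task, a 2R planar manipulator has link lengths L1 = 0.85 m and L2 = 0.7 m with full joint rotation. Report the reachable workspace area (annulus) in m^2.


r_max = L1 + L2 = 1.5500, r_min = |L1 - L2| = 0.1500
A = pi*(r_max^2 - r_min^2) = pi*(2.4025 - 0.0225) = 7.4770

7.4770 m^2


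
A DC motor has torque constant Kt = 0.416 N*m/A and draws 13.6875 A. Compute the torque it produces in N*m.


tau = Kt * I = 0.416*13.6875 = 5.6940

5.6940 N*m


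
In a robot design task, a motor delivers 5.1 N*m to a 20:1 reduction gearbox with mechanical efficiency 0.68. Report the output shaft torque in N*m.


tau_out = tau_in * N * eta = 5.1 * 20 * 0.68 = 69.3600

69.3600 N*m


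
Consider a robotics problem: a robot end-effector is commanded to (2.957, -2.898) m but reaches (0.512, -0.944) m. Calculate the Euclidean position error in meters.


dx = 0.512 - (2.957) = -2.4450, dy = -0.944 - (-2.898) = 1.9540
err = sqrt(5.978025 + 3.818116) = 3.1299

3.1299 m


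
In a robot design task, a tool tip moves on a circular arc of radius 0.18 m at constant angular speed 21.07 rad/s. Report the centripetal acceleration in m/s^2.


a_c = omega^2 * r = 21.07^2 * 0.18 = 79.9101

79.9101 m/s^2


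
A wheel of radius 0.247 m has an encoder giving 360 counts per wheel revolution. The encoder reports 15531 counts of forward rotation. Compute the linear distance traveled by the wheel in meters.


revs = 15531/360 = 43.141667
d = revs * 2*pi*r = 43.141667 * 2*pi*0.247 = 66.9536

66.9536 m


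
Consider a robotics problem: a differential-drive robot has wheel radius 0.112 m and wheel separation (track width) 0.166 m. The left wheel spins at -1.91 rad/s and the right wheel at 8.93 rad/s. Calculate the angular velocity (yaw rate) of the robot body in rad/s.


omega = r*(wR - wL)/L = 0.112*(8.93 - (-1.91))/0.166 = 7.3137

7.3137 rad/s


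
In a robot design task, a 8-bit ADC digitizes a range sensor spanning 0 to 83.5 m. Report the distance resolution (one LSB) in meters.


res = range / 2^n = 83.5/2^8 = 83.5/256 = 0.3262

0.3262 m


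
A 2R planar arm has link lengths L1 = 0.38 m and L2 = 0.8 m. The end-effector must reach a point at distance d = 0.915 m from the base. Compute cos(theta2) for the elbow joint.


cos(th2) = (d^2 - L1^2 - L2^2)/(2*L1*L2) = (0.915^2 - 0.38^2 - 0.8^2)/(2*0.38*0.8) = 0.0869

0.0869


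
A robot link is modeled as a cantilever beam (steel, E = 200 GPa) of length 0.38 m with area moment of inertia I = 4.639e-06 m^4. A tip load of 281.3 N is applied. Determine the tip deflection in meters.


delta = F*L^3/(3*E*I) = 281.3*0.38^3/(3*2.000e+11*4.639e-06)
      = 15.4354936/2783400 = 5.5456e-06

5.5456e-06 m


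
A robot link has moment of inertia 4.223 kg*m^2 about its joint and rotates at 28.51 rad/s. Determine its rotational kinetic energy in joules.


KE = (1/2)*I*omega^2 = 0.5*4.223*28.51^2 = 1716.2696

1716.2696 J


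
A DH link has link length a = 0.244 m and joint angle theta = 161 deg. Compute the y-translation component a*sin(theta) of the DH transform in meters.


a*sin(theta) = 0.244*sin(161 deg) = 0.0794

0.0794 m


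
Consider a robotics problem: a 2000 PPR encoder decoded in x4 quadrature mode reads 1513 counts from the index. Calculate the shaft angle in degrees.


angle = counts * 360 / (PPR*4) = 1513 * 360 / 8000 = 68.0850

68.0850 degrees


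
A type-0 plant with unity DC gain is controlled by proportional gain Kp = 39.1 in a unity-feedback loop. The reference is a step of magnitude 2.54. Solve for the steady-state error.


e_ss = R/(1 + Kp) = 2.54/(1 + 39.1) = 2.54/40.1000 = 0.0633

0.0633


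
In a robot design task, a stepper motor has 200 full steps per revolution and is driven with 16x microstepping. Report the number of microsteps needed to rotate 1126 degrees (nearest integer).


step_size = 360/(200*16) = 360/3200 = 0.112500 deg
n = 1126/(360/3200) = 1126*3200/360 = 10008.8889 -> 10009

10009 steps


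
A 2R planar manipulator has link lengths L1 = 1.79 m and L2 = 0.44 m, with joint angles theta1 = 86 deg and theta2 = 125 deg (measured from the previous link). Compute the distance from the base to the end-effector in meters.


x = L1*cos(th1) + L2*cos(th1+th2) = -0.252290
y = L1*sin(th1) + L2*sin(th1+th2) = 1.559023
d = sqrt(x^2 + y^2) = sqrt(0.063650 + 2.430553) = 1.5793

1.5793 m


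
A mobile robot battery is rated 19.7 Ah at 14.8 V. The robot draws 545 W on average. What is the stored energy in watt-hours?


E = capacity * V = 19.7*14.8 = 291.5600

291.5600 Wh


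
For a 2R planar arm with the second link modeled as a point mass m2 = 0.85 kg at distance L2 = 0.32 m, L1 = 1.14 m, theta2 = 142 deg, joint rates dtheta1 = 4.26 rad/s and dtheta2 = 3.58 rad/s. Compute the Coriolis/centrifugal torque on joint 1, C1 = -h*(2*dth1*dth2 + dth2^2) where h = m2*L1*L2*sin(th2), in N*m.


h = m2*L1*L2*sin(th2) = 0.85*1.14*0.32*sin(142 deg) = 0.190904
C1 = -h*(2*4.26*3.58 + 3.58^2) = -0.190904*43.3180 = -8.2696

-8.2696 N*m


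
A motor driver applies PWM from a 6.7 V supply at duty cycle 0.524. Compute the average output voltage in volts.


V_avg = V_supply * D = 6.7*0.524 = 3.5108

3.5108 V


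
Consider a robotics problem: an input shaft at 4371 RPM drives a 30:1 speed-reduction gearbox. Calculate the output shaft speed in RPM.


omega_out = omega_in / N = 4371 / 30 = 145.7000

145.7000 RPM


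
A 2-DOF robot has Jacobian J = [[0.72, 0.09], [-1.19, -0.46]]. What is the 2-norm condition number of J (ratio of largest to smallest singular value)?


JJ^T eigenvalues: trace(JJ^T) = 2.1542, det(JJ^T) = det(J)^2 = 0.05022081
s_max^2 = (2.1542 + sqrt(4.43969440))/2 = 2.13062912
s_min^2 = (2.1542 - sqrt(4.43969440))/2 = 0.02357088
kappa = s_max/s_min = sqrt(2.13062912/0.02357088) = 9.5075

9.5075


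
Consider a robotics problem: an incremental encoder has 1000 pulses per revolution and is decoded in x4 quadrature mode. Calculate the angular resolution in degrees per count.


resolution = 360 / (PPR * 4) = 360 / 4000 = 0.0900

0.0900 degrees


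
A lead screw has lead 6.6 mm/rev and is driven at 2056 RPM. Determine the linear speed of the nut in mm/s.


v = lead * (RPM/60) = 6.6*2056/60 = 226.1600

226.1600 mm/s


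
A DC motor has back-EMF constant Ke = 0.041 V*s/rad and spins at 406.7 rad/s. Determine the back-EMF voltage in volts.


V_emf = Ke * omega = 0.041*406.7 = 16.6747

16.6747 V


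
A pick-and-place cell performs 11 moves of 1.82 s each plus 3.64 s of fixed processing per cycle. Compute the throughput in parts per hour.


T_cycle = 11*1.82 + 3.64 = 23.6600 s
rate = 3600/T = 152.1555

152.1555 parts/hour


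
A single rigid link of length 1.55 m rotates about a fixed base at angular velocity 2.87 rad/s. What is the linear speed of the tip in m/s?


v = L*omega = 1.55 * 2.87 = 4.4485

4.4485 m/s


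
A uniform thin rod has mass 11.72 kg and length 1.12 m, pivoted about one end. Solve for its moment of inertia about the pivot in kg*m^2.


I = (1/3)*m*L^2 = (1/3)*11.72*1.12^2 = 4.9005

4.9005 kg*m^2


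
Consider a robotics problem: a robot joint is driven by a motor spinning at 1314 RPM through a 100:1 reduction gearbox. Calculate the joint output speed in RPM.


omega_joint = omega_motor / N = 1314 / 100 = 13.1400

13.1400 RPM


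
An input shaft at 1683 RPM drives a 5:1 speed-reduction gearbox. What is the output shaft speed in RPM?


omega_out = omega_in / N = 1683 / 5 = 336.6000

336.6000 RPM


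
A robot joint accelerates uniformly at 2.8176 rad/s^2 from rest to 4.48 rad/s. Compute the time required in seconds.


t = delta_omega / alpha = 4.48 / 2.8176 = 1.5900

1.5900 s


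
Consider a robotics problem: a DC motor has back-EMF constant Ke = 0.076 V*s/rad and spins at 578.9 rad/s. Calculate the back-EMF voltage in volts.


V_emf = Ke * omega = 0.076*578.9 = 43.9964

43.9964 V


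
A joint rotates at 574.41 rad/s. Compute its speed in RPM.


RPM = 574.41 * 60/(2*pi) = 5485.2115

5485.2115 RPM


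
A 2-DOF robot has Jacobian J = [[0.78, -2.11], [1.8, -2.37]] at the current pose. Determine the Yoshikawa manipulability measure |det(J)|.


det(J) = 0.78*-2.37 - (-2.11)*(1.8) = 1.9494
|det(J)| = 1.9494

1.9494


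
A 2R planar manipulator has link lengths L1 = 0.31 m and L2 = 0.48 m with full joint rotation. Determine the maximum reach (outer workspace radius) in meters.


r_max = L1 + L2 = 0.31 + 0.48 = 0.7900

0.7900 m


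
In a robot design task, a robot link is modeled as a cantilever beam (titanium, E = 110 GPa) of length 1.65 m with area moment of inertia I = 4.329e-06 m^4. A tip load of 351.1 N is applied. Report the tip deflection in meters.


delta = F*L^3/(3*E*I) = 351.1*1.65^3/(3*1.100e+11*4.329e-06)
      = 1577.1850875/1428570 = 0.0011

0.0011 m


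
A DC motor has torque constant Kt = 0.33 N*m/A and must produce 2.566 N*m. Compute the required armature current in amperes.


I = tau / Kt = 2.566/0.33 = 7.7758

7.7758 A


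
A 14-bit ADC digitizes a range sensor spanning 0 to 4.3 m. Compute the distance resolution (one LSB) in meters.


res = range / 2^n = 4.3/2^14 = 4.3/16384 = 2.6245e-04

2.6245e-04 m


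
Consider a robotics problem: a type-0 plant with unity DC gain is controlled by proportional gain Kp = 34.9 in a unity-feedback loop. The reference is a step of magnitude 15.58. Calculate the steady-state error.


e_ss = R/(1 + Kp) = 15.58/(1 + 34.9) = 15.58/35.9000 = 0.4340

0.4340


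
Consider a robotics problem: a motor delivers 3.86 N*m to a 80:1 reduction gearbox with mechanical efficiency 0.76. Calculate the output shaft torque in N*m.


tau_out = tau_in * N * eta = 3.86 * 80 * 0.76 = 234.6880

234.6880 N*m


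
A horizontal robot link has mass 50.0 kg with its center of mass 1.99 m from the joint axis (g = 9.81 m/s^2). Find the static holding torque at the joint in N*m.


tau = m*g*L = 50.0 * 9.81 * 1.99 = 976.0950

976.0950 N*m


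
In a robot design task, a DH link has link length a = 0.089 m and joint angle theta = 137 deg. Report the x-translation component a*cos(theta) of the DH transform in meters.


a*cos(theta) = 0.089*cos(137 deg) = -0.0651

-0.0651 m


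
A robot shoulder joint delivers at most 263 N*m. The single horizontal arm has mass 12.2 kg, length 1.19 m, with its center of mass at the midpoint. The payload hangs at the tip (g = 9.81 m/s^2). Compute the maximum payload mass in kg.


tau_arm = m_arm*g*(L/2) = 12.2*9.81*1.19/2 = 71.2108 N*m
tau_payload = tau_max - tau_arm = 263 - 71.2108 = 191.7892
m_payload = tau_payload / (g*L) = 191.7892 / (9.81*1.19) = 16.4289

16.4289 kg


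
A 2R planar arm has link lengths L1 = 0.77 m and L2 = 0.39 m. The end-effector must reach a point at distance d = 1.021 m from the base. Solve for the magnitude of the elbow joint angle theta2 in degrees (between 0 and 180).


cos(th2) = (d^2 - L1^2 - L2^2)/(2*L1*L2) = (1.021^2 - 0.77^2 - 0.39^2)/(2*0.77*0.39) = 0.49523976
th2 = acos(0.49523976) = 60.3144 deg

60.3144 degrees


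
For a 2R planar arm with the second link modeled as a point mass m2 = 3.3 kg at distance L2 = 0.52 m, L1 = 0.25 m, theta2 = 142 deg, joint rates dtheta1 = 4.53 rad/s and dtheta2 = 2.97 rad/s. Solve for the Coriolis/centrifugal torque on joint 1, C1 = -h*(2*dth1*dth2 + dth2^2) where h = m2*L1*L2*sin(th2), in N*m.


h = m2*L1*L2*sin(th2) = 3.3*0.25*0.52*sin(142 deg) = 0.264119
C1 = -h*(2*4.53*2.97 + 2.97^2) = -0.264119*35.7291 = -9.4367

-9.4367 N*m


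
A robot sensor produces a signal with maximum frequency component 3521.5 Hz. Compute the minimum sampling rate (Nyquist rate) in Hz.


f_s,min = 2*f_max = 2*3521.5 = 7043.0000

7043.0000 Hz


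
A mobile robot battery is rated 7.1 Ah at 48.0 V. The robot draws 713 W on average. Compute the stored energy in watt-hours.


E = capacity * V = 7.1*48.0 = 340.8000

340.8000 Wh


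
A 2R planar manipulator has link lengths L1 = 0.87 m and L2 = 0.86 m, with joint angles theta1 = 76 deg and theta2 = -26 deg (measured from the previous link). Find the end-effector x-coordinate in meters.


x = L1*cos(th1) + L2*cos(th1+th2) = 0.87*cos(76 deg) + 0.86*cos(50 deg) = 0.7633

0.7633 m


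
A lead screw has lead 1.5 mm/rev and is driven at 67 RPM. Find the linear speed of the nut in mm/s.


v = lead * (RPM/60) = 1.5*67/60 = 1.6750

1.6750 mm/s


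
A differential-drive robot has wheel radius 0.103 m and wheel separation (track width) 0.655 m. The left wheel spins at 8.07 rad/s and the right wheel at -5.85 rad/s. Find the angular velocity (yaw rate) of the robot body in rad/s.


omega = r*(wR - wL)/L = 0.103*(-5.85 - (8.07))/0.655 = -2.1889

-2.1889 rad/s


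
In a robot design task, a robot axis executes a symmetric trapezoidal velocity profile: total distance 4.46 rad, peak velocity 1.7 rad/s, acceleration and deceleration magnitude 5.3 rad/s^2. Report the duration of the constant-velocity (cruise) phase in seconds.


t_acc = v/a = 0.320755 s, d_acc = v^2/(2a) = 0.272642 rad each
d_cruise = 4.46 - 2*0.272642 = 3.914716 rad
t_cruise = d_cruise/v = 3.914716/1.7 = 2.3028

2.3028 s


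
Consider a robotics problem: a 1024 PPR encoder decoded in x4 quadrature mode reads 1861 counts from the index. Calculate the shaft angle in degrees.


angle = counts * 360 / (PPR*4) = 1861 * 360 / 4096 = 163.5645

163.5645 degrees


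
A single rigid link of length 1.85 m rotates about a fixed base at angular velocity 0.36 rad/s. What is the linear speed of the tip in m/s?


v = L*omega = 1.85 * 0.36 = 0.6660

0.6660 m/s


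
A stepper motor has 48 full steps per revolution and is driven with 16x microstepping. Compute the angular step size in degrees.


step = 360/(48*16) = 360/768 = 0.4688

0.4688 degrees


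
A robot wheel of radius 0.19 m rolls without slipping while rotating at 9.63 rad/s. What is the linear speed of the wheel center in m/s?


v = omega * r = 9.63 * 0.19 = 1.8297

1.8297 m/s


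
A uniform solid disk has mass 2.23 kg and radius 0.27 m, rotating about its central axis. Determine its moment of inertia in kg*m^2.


I = (1/2)*m*R^2 = 0.5*2.23*0.27^2 = 0.0813

0.0813 kg*m^2


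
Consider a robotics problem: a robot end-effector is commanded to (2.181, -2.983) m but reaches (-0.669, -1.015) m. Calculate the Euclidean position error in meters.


dx = -0.669 - (2.181) = -2.8500, dy = -1.015 - (-2.983) = 1.9680
err = sqrt(8.122500 + 3.873024) = 3.4635

3.4635 m


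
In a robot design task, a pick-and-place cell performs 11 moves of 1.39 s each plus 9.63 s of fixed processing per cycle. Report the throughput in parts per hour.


T_cycle = 11*1.39 + 9.63 = 24.9200 s
rate = 3600/T = 144.4623

144.4623 parts/hour


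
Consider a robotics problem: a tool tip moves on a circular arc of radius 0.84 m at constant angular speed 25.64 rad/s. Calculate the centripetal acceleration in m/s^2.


a_c = omega^2 * r = 25.64^2 * 0.84 = 552.2241

552.2241 m/s^2


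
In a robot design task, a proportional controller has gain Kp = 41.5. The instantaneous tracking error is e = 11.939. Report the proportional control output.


u_P = Kp * e = 41.5 * 11.939 = 495.4685

495.4685


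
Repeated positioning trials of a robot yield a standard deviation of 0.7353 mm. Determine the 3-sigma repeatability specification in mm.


repeatability = 3*sigma = 3*0.7353 = 2.2059

2.2059 mm


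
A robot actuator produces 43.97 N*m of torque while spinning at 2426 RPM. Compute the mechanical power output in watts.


omega = 2426 * 2*pi/60 = 254.050126 rad/s
P = tau * omega = 43.97 * 254.050126 = 11170.5840

11170.5840 W


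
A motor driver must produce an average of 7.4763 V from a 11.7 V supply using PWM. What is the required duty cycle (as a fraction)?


D = V_avg/V_supply = 7.4763/11.7 = 0.6390

0.6390


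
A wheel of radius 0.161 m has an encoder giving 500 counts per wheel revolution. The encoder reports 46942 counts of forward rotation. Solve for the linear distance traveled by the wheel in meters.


revs = 46942/500 = 93.884000
d = revs * 2*pi*r = 93.884000 * 2*pi*0.161 = 94.9724

94.9724 m


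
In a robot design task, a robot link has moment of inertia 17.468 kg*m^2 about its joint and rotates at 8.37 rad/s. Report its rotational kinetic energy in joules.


KE = (1/2)*I*omega^2 = 0.5*17.468*8.37^2 = 611.8770

611.8770 J


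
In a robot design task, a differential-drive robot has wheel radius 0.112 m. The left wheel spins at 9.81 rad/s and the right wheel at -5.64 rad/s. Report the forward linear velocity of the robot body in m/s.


v = r*(wR + wL)/2 = 0.112*(-5.64 + 9.81)/2 = 0.2335

0.2335 m/s


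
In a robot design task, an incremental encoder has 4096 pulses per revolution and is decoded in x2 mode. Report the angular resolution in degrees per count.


resolution = 360 / (PPR * 2) = 360 / 8192 = 0.0439

0.0439 degrees


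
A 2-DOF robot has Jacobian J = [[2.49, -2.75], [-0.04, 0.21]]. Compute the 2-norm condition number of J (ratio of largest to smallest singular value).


JJ^T eigenvalues: trace(JJ^T) = 13.8083, det(JJ^T) = det(J)^2 = 0.17048641
s_max^2 = (13.8083 + sqrt(189.98720325))/2 = 13.79594228
s_min^2 = (13.8083 - sqrt(189.98720325))/2 = 0.01235772
kappa = s_max/s_min = sqrt(13.79594228/0.01235772) = 33.4123

33.4123


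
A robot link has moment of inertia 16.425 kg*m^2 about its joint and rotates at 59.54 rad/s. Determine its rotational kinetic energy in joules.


KE = (1/2)*I*omega^2 = 0.5*16.425*59.54^2 = 29113.4078

29113.4078 J


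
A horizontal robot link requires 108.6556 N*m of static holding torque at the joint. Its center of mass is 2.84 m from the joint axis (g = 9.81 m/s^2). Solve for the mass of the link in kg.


m = tau / (g*L) = 108.6556 / (9.81 * 2.84) = 3.9000

3.9000 kg


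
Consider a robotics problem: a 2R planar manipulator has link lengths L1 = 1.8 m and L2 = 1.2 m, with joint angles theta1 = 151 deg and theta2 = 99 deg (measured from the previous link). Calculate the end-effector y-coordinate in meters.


y = L1*sin(th1) + L2*sin(th1+th2) = 1.8*sin(151 deg) + 1.2*sin(250 deg) = -0.2550

-0.2550 m


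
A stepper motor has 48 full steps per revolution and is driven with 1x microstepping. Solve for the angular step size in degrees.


step = 360/(48*1) = 360/48 = 7.5000

7.5000 degrees


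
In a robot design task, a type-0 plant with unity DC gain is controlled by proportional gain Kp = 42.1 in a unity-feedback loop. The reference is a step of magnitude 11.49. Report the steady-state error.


e_ss = R/(1 + Kp) = 11.49/(1 + 42.1) = 11.49/43.1000 = 0.2666

0.2666


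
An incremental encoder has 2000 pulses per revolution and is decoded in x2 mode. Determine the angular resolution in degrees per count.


resolution = 360 / (PPR * 2) = 360 / 4000 = 0.0900

0.0900 degrees


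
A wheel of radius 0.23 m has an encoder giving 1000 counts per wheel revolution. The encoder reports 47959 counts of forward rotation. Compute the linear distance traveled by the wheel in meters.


revs = 47959/1000 = 47.959000
d = revs * 2*pi*r = 47.959000 * 2*pi*0.23 = 69.3071

69.3071 m


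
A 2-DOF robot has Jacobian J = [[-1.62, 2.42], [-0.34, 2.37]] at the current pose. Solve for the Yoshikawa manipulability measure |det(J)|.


det(J) = -1.62*2.37 - (2.42)*(-0.34) = -3.0166
|det(J)| = 3.0166

3.0166


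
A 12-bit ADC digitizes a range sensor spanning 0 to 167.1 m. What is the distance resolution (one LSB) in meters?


res = range / 2^n = 167.1/2^12 = 167.1/4096 = 0.0408

0.0408 m


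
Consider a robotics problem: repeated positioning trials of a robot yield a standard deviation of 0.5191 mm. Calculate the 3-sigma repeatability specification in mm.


repeatability = 3*sigma = 3*0.5191 = 1.5573

1.5573 mm


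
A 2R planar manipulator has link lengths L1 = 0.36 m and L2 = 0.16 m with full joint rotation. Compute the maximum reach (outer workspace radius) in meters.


r_max = L1 + L2 = 0.36 + 0.16 = 0.5200

0.5200 m


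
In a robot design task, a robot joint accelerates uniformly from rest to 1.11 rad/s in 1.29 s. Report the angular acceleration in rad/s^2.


alpha = delta_omega / t = 1.11 / 1.29 = 0.8605

0.8605 rad/s^2


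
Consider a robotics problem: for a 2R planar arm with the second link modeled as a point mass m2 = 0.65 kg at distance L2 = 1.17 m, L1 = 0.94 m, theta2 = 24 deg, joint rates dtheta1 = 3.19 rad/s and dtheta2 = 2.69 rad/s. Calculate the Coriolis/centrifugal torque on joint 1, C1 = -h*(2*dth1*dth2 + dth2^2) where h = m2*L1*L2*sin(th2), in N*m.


h = m2*L1*L2*sin(th2) = 0.65*0.94*1.17*sin(24 deg) = 0.290764
C1 = -h*(2*3.19*2.69 + 2.69^2) = -0.290764*24.3983 = -7.0941

-7.0941 N*m


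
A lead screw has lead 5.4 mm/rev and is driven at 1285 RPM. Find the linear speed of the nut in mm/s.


v = lead * (RPM/60) = 5.4*1285/60 = 115.6500

115.6500 mm/s


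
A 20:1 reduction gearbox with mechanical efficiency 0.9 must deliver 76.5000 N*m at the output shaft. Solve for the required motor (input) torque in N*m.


tau_in = tau_out / (N * eta) = 76.5000 / (20 * 0.9) = 4.2500

4.2500 N*m


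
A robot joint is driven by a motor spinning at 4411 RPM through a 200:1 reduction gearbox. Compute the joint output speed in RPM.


omega_joint = omega_motor / N = 4411 / 200 = 22.0550

22.0550 RPM


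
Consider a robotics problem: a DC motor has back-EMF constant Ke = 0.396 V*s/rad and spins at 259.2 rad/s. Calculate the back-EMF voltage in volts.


V_emf = Ke * omega = 0.396*259.2 = 102.6432

102.6432 V


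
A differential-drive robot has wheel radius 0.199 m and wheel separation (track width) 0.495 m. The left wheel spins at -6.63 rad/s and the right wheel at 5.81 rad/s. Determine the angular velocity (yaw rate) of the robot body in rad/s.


omega = r*(wR - wL)/L = 0.199*(5.81 - (-6.63))/0.495 = 5.0011

5.0011 rad/s


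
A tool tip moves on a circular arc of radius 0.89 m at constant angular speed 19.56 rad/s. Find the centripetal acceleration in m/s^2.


a_c = omega^2 * r = 19.56^2 * 0.89 = 340.5083

340.5083 m/s^2


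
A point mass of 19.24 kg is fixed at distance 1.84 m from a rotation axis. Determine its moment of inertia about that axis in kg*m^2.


I = m*r^2 = 19.24*1.84^2 = 65.1389

65.1389 kg*m^2


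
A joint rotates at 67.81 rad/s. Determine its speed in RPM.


RPM = 67.81 * 60/(2*pi) = 647.5378

647.5378 RPM


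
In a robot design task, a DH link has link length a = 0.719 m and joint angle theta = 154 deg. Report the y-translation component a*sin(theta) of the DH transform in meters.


a*sin(theta) = 0.719*sin(154 deg) = 0.3152

0.3152 m


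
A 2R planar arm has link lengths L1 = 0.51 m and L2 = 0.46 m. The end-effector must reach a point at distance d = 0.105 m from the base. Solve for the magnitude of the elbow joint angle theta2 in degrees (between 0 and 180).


cos(th2) = (d^2 - L1^2 - L2^2)/(2*L1*L2) = (0.105^2 - 0.51^2 - 0.46^2)/(2*0.51*0.46) = -0.98183078
th2 = acos(-0.98183078) = 169.0613 deg

169.0613 degrees


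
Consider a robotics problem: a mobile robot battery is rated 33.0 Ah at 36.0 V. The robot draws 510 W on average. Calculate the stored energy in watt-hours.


E = capacity * V = 33.0*36.0 = 1188.0000

1188.0000 Wh


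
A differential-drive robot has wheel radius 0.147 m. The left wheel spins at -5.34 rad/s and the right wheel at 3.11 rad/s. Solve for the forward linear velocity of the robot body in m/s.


v = r*(wR + wL)/2 = 0.147*(3.11 + -5.34)/2 = -0.1639

-0.1639 m/s


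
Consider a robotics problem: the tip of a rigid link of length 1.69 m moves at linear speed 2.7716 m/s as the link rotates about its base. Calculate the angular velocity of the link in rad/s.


omega = v / L = 2.7716 / 1.69 = 1.6400

1.6400 rad/s


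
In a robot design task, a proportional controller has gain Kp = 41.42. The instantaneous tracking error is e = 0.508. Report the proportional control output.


u_P = Kp * e = 41.42 * 0.508 = 21.0414

21.0414


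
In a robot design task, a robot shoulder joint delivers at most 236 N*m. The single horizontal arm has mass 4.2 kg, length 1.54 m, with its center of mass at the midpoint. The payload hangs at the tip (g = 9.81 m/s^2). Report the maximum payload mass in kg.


tau_arm = m_arm*g*(L/2) = 4.2*9.81*1.54/2 = 31.7255 N*m
tau_payload = tau_max - tau_arm = 236 - 31.7255 = 204.2745
m_payload = tau_payload / (g*L) = 204.2745 / (9.81*1.54) = 13.5215

13.5215 kg


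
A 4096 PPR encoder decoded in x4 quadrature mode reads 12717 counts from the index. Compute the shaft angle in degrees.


angle = counts * 360 / (PPR*4) = 12717 * 360 / 16384 = 279.4263

279.4263 degrees


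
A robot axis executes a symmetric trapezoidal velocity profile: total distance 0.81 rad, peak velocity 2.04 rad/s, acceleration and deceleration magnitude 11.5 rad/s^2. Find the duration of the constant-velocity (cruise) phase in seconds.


t_acc = v/a = 0.177391 s, d_acc = v^2/(2a) = 0.180939 rad each
d_cruise = 0.81 - 2*0.180939 = 0.448122 rad
t_cruise = d_cruise/v = 0.448122/2.04 = 0.2197

0.2197 s


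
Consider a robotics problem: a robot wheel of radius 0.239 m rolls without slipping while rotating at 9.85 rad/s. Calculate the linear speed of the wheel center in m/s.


v = omega * r = 9.85 * 0.239 = 2.3541

2.3541 m/s


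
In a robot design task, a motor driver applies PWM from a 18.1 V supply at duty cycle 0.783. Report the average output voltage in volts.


V_avg = V_supply * D = 18.1*0.783 = 14.1723

14.1723 V


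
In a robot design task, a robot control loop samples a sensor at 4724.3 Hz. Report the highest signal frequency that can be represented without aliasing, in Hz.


f_max = f_s/2 = 4724.3/2 = 2362.1500

2362.1500 Hz


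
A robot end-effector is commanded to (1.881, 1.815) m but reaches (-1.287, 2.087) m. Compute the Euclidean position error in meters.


dx = -1.287 - (1.881) = -3.1680, dy = 2.087 - (1.815) = 0.2720
err = sqrt(10.036224 + 0.073984) = 3.1797

3.1797 m


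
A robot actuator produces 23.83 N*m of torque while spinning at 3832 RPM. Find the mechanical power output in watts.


omega = 3832 * 2*pi/60 = 401.286102 rad/s
P = tau * omega = 23.83 * 401.286102 = 9562.6478

9562.6478 W


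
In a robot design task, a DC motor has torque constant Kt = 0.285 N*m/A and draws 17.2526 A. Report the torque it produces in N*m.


tau = Kt * I = 0.285*17.2526 = 4.9170

4.9170 N*m


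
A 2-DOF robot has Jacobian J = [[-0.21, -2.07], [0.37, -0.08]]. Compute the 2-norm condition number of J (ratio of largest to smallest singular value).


JJ^T eigenvalues: trace(JJ^T) = 4.4723, det(JJ^T) = det(J)^2 = 0.61261929
s_max^2 = (4.4723 + sqrt(17.55099013))/2 = 4.33084509
s_min^2 = (4.4723 - sqrt(17.55099013))/2 = 0.14145491
kappa = s_max/s_min = sqrt(4.33084509/0.14145491) = 5.5332

5.5332


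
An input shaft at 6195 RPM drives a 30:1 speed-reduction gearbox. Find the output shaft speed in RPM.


omega_out = omega_in / N = 6195 / 30 = 206.5000

206.5000 RPM


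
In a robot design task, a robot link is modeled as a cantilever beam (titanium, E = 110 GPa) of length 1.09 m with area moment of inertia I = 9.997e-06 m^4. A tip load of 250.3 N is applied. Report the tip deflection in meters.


delta = F*L^3/(3*E*I) = 250.3*1.09^3/(3*1.100e+11*9.997e-06)
      = 324.1457587/3299010 = 9.8255e-05

9.8255e-05 m


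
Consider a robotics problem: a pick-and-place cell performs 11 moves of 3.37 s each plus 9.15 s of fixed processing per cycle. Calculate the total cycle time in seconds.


T = 11*3.37 + 9.15 = 46.2200

46.2200 s


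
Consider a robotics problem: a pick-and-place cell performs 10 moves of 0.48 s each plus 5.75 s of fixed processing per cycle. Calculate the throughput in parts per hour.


T_cycle = 10*0.48 + 5.75 = 10.5500 s
rate = 3600/T = 341.2322

341.2322 parts/hour


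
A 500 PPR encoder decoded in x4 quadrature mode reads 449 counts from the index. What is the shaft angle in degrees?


angle = counts * 360 / (PPR*4) = 449 * 360 / 2000 = 80.8200

80.8200 degrees


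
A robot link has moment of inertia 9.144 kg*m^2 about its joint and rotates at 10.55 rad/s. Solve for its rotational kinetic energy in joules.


KE = (1/2)*I*omega^2 = 0.5*9.144*10.55^2 = 508.8750

508.8750 J


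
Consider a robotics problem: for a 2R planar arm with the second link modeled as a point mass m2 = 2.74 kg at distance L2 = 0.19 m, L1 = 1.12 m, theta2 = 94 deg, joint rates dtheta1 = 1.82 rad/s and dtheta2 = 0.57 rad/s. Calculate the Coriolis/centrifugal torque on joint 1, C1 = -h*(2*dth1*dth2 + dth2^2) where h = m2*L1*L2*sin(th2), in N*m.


h = m2*L1*L2*sin(th2) = 2.74*1.12*0.19*sin(94 deg) = 0.581652
C1 = -h*(2*1.82*0.57 + 0.57^2) = -0.581652*2.3997 = -1.3958

-1.3958 N*m


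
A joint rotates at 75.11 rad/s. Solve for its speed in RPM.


RPM = 75.11 * 60/(2*pi) = 717.2477

717.2477 RPM


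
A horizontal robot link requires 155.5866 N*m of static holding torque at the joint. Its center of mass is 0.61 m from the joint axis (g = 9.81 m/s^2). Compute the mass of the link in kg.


m = tau / (g*L) = 155.5866 / (9.81 * 0.61) = 26.0000

26.0000 kg


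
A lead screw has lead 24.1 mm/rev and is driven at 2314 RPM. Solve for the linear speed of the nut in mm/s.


v = lead * (RPM/60) = 24.1*2314/60 = 929.4567

929.4567 mm/s


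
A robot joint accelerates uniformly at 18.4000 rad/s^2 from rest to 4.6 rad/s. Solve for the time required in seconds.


t = delta_omega / alpha = 4.6 / 18.4000 = 0.2500

0.2500 s


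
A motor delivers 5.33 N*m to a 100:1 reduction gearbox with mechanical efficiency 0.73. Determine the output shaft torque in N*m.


tau_out = tau_in * N * eta = 5.33 * 100 * 0.73 = 389.0900

389.0900 N*m


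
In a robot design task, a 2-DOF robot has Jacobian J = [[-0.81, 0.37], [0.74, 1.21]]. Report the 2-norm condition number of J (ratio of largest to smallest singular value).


JJ^T eigenvalues: trace(JJ^T) = 2.8047, det(JJ^T) = det(J)^2 = 1.57226521
s_max^2 = (2.8047 + sqrt(1.57728125))/2 = 2.03029929
s_min^2 = (2.8047 - sqrt(1.57728125))/2 = 0.77440071
kappa = s_max/s_min = sqrt(2.03029929/0.77440071) = 1.6192

1.6192


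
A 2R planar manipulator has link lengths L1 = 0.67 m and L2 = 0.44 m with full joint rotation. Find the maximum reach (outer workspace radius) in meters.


r_max = L1 + L2 = 0.67 + 0.44 = 1.1100

1.1100 m


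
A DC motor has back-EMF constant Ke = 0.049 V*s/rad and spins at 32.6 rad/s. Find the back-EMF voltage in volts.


V_emf = Ke * omega = 0.049*32.6 = 1.5974

1.5974 V


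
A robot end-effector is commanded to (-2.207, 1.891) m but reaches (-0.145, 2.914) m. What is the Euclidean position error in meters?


dx = -0.145 - (-2.207) = 2.0620, dy = 2.914 - (1.891) = 1.0230
err = sqrt(4.251844 + 1.046529) = 2.3018

2.3018 m


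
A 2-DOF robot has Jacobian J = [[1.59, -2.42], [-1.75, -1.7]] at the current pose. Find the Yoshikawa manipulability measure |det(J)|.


det(J) = 1.59*-1.7 - (-2.42)*(-1.75) = -6.9380
|det(J)| = 6.9380

6.9380


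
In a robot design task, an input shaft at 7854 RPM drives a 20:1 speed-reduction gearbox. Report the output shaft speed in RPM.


omega_out = omega_in / N = 7854 / 20 = 392.7000

392.7000 RPM


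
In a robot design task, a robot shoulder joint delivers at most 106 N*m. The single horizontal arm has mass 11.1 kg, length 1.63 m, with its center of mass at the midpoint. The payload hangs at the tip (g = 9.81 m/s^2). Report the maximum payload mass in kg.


tau_arm = m_arm*g*(L/2) = 11.1*9.81*1.63/2 = 88.7462 N*m
tau_payload = tau_max - tau_arm = 106 - 88.7462 = 17.2538
m_payload = tau_payload / (g*L) = 17.2538 / (9.81*1.63) = 1.0790

1.0790 kg


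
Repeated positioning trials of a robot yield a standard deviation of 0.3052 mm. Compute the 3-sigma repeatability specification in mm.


repeatability = 3*sigma = 3*0.3052 = 0.9156

0.9156 mm


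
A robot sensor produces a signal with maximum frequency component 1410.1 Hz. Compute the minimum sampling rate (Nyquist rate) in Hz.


f_s,min = 2*f_max = 2*1410.1 = 2820.2000

2820.2000 Hz


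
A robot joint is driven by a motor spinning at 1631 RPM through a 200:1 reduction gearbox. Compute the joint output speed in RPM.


omega_joint = omega_motor / N = 1631 / 200 = 8.1550

8.1550 RPM


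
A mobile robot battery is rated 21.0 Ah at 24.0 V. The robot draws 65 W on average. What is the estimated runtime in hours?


E = 21.0*24.0 = 504.0000 Wh
t = E/P = 504.0000/65 = 7.7538

7.7538 hours


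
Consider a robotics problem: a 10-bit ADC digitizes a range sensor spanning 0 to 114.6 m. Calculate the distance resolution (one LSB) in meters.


res = range / 2^n = 114.6/2^10 = 114.6/1024 = 0.1119

0.1119 m


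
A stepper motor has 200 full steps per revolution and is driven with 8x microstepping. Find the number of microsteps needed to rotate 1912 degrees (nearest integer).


step_size = 360/(200*8) = 360/1600 = 0.225000 deg
n = 1912/(360/1600) = 1912*1600/360 = 8497.7778 -> 8498

8498 steps


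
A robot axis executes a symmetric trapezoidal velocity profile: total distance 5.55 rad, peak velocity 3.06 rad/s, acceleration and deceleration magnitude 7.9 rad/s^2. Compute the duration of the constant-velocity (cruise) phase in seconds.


t_acc = v/a = 0.387342 s, d_acc = v^2/(2a) = 0.592633 rad each
d_cruise = 5.55 - 2*0.592633 = 4.364734 rad
t_cruise = d_cruise/v = 4.364734/3.06 = 1.4264

1.4264 s


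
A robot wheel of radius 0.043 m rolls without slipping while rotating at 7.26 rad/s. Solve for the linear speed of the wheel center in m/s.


v = omega * r = 7.26 * 0.043 = 0.3122

0.3122 m/s


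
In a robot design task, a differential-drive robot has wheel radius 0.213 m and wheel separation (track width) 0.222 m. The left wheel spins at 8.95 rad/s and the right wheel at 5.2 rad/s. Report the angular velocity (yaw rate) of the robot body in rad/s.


omega = r*(wR - wL)/L = 0.213*(5.2 - (8.95))/0.222 = -3.5980

-3.5980 rad/s


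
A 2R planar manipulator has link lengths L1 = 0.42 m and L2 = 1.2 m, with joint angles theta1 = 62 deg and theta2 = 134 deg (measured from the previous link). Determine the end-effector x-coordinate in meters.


x = L1*cos(th1) + L2*cos(th1+th2) = 0.42*cos(62 deg) + 1.2*cos(196 deg) = -0.9563

-0.9563 m


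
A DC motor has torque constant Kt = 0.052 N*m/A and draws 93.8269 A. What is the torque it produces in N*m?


tau = Kt * I = 0.052*93.8269 = 4.8790

4.8790 N*m


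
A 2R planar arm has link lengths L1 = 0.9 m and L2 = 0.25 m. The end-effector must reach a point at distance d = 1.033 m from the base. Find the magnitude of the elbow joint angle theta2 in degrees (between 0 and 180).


cos(th2) = (d^2 - L1^2 - L2^2)/(2*L1*L2) = (1.033^2 - 0.9^2 - 0.25^2)/(2*0.9*0.25) = 0.43242000
th2 = acos(0.43242000) = 64.3788 deg

64.3788 degrees


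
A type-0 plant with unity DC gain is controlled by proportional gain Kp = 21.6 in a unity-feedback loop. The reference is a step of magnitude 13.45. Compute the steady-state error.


e_ss = R/(1 + Kp) = 13.45/(1 + 21.6) = 13.45/22.6000 = 0.5951

0.5951


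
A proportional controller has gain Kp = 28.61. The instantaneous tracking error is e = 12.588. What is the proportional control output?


u_P = Kp * e = 28.61 * 12.588 = 360.1427

360.1427


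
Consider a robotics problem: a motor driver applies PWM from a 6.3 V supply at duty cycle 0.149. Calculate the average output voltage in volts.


V_avg = V_supply * D = 6.3*0.149 = 0.9387

0.9387 V


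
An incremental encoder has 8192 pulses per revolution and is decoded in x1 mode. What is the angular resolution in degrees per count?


resolution = 360 / (PPR * 1) = 360 / 8192 = 0.0439

0.0439 degrees
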